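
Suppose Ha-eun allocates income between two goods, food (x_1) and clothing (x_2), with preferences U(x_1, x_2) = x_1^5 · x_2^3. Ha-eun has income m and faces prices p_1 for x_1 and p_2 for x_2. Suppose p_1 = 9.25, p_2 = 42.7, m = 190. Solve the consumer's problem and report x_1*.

x_1* = 12.8378

MU_x_1/MU_x_2 = (5·x_2)/(3·x_1); tangency sets this equal to p_1/p_2.
Rearranging, p_2·x_2 = (3/5)·p_1·x_1. Substituting into the budget gives p_1·x_1·(1 + (3/5)) = m.
Demand: x_1*(p_1,p_2,m) = 0.625·m/p_1 and x_2* = 0.375·m/p_2.
At p_1=9.25, p_2=42.7, m=190: x_1* = 0.625·190/9.25 = 12.8378.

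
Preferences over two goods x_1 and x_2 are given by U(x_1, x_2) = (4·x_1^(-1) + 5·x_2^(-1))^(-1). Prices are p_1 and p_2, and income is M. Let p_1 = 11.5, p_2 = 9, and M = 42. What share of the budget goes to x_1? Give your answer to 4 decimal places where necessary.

MU_x_1 ∝ 4·x_1^(-2), MU_x_2 ∝ 5·x_2^(-2), so MRS = (4/5)·(x_2/x_1)^(2) = p_1/p_2.
Solve for the ratio: x_2/x_1 = [(5/4)·p_1/p_2]^(0.5).
Substitute x_2 = (x_2/x_1)·x_1 into the budget: x_1* = M/(p_1 + p_2·(x_2/x_1)).
Numerically x_2/x_1 = 1.263813, so x_1* = 42/(11.5 + 9·1.263813) = 1.8361 and x_2* = 1.263813·1.8361 = 2.3205.
Expenditure on x_1: 11.5·1.8361 = 21.1154; share = 0.5027.

share on x_1 = 0.5027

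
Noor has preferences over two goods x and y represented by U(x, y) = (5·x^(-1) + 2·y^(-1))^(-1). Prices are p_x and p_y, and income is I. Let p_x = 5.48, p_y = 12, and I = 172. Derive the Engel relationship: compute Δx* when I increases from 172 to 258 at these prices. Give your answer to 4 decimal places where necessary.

Δx* = 8.1065

From the CES first-order condition, (5/2)·(y/x)^(2) = p_x/p_y.
Solve for the ratio: y/x = [(2/5)·p_x/p_y]^(0.5).
With the ratio pinned down, the budget gives x* = I/(p_x + p_y·(y/x)) and y* = (y/x)·x*.
Numerically y/x = 0.427395, so x* = 172/(5.48 + 12·0.427395) = 16.213.
At I' = 258: x* = 24.3196. Change: 24.3196 − 16.213 = 8.1065.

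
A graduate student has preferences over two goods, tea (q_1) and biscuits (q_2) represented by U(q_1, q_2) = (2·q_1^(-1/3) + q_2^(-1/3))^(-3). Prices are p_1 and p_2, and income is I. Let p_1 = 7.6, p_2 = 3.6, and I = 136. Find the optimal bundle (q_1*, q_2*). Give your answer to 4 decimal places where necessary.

q_1* = 11.9835, q_2* = 12.4794

MRS = MU_q_1/MU_q_2 = 2·(q_2/q_1)^(4/3). Set equal to p_1/p_2.
Hence q_2/q_1 = ((1/2)·p_1/p_2)^(1/(4/3)), i.e. raised to the 0.75 power.
Substitute q_2 = (q_2/q_1)·q_1 into the budget: q_1* = I/(p_1 + p_2·(q_2/q_1)).
Numerically q_2/q_1 = 1.041384, so q_1* = 136/(7.6 + 3.6·1.041384) = 11.9835 and q_2* = 1.041384·11.9835 = 12.4794.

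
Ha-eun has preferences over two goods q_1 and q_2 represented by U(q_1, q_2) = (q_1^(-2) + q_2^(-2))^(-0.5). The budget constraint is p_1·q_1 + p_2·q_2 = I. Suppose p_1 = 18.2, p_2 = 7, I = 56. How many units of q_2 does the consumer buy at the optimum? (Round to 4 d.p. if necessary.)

q_2* = 2.7674

MRS = MU_q_1/MU_q_2 = (q_2/q_1)^(3). Set equal to p_1/p_2.
Hence q_2/q_1 = (p_1/p_2)^(1/(3)), i.e. raised to the 1/3 power.
Substitute q_2 = (q_2/q_1)·q_1 into the budget: q_1* = I/(p_1 + p_2·(q_2/q_1)).
Numerically q_2/q_1 = 1.375069, so q_1* = 56/(18.2 + 7·1.375069) = 2.0125 and q_2* = 1.375069·2.0125 = 2.7674.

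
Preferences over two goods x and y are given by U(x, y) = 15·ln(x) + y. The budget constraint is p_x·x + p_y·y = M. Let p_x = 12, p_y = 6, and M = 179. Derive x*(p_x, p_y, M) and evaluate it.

x* = 7.5

So x*(p_x,p_y) = 15·p_y/p_x, independent of income; and y* = (M − 15·p_y)/p_y.
At the given prices: x* = 15·6/12 = 7.5.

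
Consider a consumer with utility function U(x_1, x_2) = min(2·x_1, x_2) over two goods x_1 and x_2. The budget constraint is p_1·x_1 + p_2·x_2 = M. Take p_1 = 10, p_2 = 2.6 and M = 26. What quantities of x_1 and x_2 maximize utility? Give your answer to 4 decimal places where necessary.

Demand: x_1*(p_1,p_2,M) = M/(p_1 + 2·p_2), x_2* = 2·M/(p_1 + 2·p_2).
Here 10 + 2·2.6 = 15.2, giving x_1* = 1.7105 and x_2* = 3.4211.

x_1* = 1.7105, x_2* = 3.4211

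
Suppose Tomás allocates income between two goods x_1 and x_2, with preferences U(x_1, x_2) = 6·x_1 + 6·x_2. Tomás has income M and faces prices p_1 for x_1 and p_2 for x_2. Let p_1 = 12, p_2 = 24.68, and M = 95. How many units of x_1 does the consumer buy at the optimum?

x_1 gives more utility per dollar, so spend all income on x_1: x_1* = M/p_1, x_2* = 0.
Numerically: x_1* = 7.9167, x_2* = 0.

x_1* = 7.9167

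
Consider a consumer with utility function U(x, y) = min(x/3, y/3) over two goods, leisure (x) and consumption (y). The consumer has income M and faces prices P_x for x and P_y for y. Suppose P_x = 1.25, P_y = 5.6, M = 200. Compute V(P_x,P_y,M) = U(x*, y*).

With perfect complements, no substitution: consume in ratio x:y = 3:3.
Budget: P_x·x + P_y·x = M, so (3·P_x + 3·P_y)·x = 3·M.
Demand: x*(P_x,P_y,M) = 3·M/(3·P_x + 3·P_y), y* = 3·M/(3·P_x + 3·P_y).
Here 3·1.25 + 3·5.6 = 20.55, giving x* = 29.1971 and y* = 29.1971.
Utility at the optimum: U(29.1971, 29.1971) = 9.7324.

V = 9.7324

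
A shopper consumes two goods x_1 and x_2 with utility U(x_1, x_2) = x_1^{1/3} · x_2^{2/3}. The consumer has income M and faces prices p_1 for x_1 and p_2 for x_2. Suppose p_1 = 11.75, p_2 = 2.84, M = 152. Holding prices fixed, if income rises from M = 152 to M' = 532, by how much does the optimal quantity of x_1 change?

Tangency: MRS = (1/2)·x_2/x_1 = p_1/p_2.
So 1/3·p_2·x_2 = 2/3·p_1·x_1; combined with the budget, a share 1/3 of income goes to x_1.
Demand: x_1*(p_1,p_2,M) = 1/3·M/p_1 and x_2* = 2/3·M/p_2.
At p_1=11.75, p_2=2.84, M=152: x_1* = 1/3·152/11.75 = 4.3121.
At M' = 532: x_1* = 15.0922. Change: 15.0922 − 4.3121 = 10.7801.

Δx_1* = 10.7801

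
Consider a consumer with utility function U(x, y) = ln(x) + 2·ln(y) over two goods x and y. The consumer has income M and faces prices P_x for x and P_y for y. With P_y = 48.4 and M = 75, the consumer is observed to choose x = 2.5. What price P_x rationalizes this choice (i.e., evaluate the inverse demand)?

Tangency: MRS = (1/2)·y/x = P_x/P_y.
Rearranging, P_y·y = 2·P_x·x. Substituting into the budget gives P_x·x·(1 + 2) = M.
Demand: x*(P_x,P_y,M) = 1/3·M/P_x and y* = 2/3·M/P_y.
Set x* = 2.5 in the demand function and solve for P_x: P_x = 10.

P_x = 10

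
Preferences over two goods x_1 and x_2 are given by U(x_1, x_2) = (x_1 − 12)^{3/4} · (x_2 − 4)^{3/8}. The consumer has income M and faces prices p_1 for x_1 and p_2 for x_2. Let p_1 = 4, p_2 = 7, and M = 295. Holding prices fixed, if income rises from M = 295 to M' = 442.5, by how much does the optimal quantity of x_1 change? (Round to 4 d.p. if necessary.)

Δx_1* = 24.5833

This is Cobb-Douglas in (x_1−12, x_2−4): tangency gives 0.75·p_2·(x_2−4) = 0.375·p_1·(x_1−12).
Substituting into the budget: x_1* = 12 + 2/3·(M − 12·p_1 − 4·p_2)/p_1, and x_2* = 4 + 1/3·(…)/p_2.
Discretionary income = 295 − 12·4 − 4·7 = 219; x_1* = 12 + 2/3·219/4 = 48.5.
At M' = 442.5: x_1* = 73.0833. Change: 73.0833 − 48.5 = 24.5833.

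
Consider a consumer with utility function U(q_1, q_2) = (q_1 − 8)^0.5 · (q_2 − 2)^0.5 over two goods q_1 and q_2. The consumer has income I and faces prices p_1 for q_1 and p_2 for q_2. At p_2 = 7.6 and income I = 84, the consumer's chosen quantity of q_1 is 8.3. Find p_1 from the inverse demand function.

p_1 = 8

MRS = (q_2−2)/(q_1−8). Tangency with p_1/p_2 gives q_2−2 = (p_1/p_2)·(q_1−8).
After buying the subsistence bundle (8, 2), a share 0.5 of the remaining income goes to q_1: q_1* = 8 + 0.5·(I − 8p_1 − 2p_2)/p_1.
Set q_1* = 8.3 in the demand function and solve for p_1: p_1 = 8.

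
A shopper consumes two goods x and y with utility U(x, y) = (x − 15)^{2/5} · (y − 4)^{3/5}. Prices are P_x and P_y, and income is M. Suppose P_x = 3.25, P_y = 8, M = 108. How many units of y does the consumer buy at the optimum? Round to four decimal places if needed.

y* = 6.0438

After buying the subsistence bundle (15, 4), a share 0.4 of the remaining income goes to x: x* = 15 + 0.4·(M − 15P_x − 4P_y)/P_x.
Discretionary income = 108 − 15·3.25 − 4·8 = 27.25; y* = 4 + 0.6·27.25/8 = 6.0438.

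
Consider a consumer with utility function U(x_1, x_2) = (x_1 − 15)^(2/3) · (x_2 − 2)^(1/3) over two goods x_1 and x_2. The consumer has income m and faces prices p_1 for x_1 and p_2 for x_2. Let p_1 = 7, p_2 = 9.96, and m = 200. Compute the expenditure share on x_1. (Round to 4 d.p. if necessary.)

share on x_1 = 0.7753

Let x_1' = x_1−15, x_2' = x_2−2. MRS = 2·x_2'/x_1' = p_1/p_2.
After buying the subsistence bundle (15, 2), a share 2/3 of the remaining income goes to x_1: x_1* = 15 + 2/3·(m − 15p_1 − 2p_2)/p_1.
Discretionary income = 200 − 15·7 − 2·9.96 = 75.08; x_1* = 15 + 2/3·75.08/7 = 22.1505; x_2* = 2 + 1/3·75.08/9.96 = 4.5127.
Expenditure on x_1: 7·22.1505 = 155.0533; share = 0.7753.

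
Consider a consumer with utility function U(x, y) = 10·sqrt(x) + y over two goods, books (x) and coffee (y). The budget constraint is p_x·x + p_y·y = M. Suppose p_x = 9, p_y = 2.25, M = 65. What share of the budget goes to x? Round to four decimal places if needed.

Utility is quasi-linear in y; the FOC for x is 5/√x = p_x/p_y.
Thus x* = (5·p_y/p_x)² — independent of M — with the rest of income spent on y.
Plugging in: x* = (5·2.25/9)² = 1.5625, y* = 22.6389.
Expenditure on x: 9·1.5625 = 14.0625; share = 0.2163.

share on x = 0.2163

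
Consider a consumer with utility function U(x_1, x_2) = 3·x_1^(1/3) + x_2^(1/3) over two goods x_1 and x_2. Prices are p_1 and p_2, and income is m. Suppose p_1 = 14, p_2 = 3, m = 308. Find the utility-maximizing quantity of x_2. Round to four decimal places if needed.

MU_x_1 ∝ 3·x_1^(-2/3), MU_x_2 ∝ x_2^(-2/3), so MRS = 3·(x_2/x_1)^(2/3) = p_1/p_2.
Hence x_2/x_1 = ((1/3)·p_1/p_2)^(1/(2/3)), i.e. raised to the 1.5 power.
With the ratio pinned down, the budget gives x_1* = m/(p_1 + p_2·(x_2/x_1)) and x_2* = (x_2/x_1)·x_1*.
Numerically x_2/x_1 = 1.940119, so x_1* = 308/(14 + 3·1.940119) = 15.5396 and x_2* = 1.940119·15.5396 = 30.1486.

x_2* = 30.1486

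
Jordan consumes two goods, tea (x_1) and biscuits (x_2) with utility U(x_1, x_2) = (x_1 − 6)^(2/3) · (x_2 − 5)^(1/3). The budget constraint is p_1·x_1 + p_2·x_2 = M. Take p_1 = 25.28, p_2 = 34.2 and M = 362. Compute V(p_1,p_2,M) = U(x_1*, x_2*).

MRS = 2·(x_2−5)/(x_1−6). Tangency with p_1/p_2 gives x_2−5 = (1/2)·(p_1/p_2)·(x_1−6).
After buying the subsistence bundle (6, 5), a share 2/3 of the remaining income goes to x_1: x_1* = 6 + 2/3·(M − 6p_1 − 5p_2)/p_1.
Discretionary income = 362 − 6·25.28 − 5·34.2 = 39.32; x_1* = 6 + 2/3·39.32/25.28 = 7.0369; x_2* = 5 + 1/3·39.32/34.2 = 5.3832.
Utility at the optimum: U(7.0369, 5.3832) = 0.7441.

V = 0.7441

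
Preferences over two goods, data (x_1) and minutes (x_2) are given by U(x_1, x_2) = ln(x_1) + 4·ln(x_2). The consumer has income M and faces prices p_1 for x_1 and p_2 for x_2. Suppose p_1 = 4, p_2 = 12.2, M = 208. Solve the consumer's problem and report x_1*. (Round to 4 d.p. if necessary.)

The MRS is (1/4)·x_2/x_1. Set MRS = p_1/p_2.
So p_2·x_2 = 4·p_1·x_1; combined with the budget, a share 0.2 of income goes to x_1.
Demand: x_1*(p_1,p_2,M) = 0.2·M/p_1 and x_2* = 0.8·M/p_2.
At p_1=4, p_2=12.2, M=208: x_1* = 0.2·208/4 = 10.4.

x_1* = 10.4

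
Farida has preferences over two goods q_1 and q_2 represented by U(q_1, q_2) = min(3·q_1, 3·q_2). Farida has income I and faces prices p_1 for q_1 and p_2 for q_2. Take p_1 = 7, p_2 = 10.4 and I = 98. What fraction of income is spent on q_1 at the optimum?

Leontief preferences: the optimum is at the kink where q_1/3 = q_2/3, i.e. q_2 = q_1.
Budget: p_1·q_1 + p_2·q_1 = I, so (3·p_1 + 3·p_2)·q_1 = 3·I.
Demand: q_1*(p_1,p_2,I) = 3·I/(3·p_1 + 3·p_2), q_2* = 3·I/(3·p_1 + 3·p_2).
Here 3·7 + 3·10.4 = 52.2, giving q_1* = 5.6322 and q_2* = 5.6322.
Expenditure on q_1: 7·5.6322 = 39.4253; share = 0.4023.

share on q_1 = 0.4023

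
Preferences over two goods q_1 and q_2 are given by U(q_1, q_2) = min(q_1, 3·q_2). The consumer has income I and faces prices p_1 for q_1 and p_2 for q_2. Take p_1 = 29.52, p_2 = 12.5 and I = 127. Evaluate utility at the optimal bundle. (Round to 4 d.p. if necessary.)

Leontief preferences: the optimum is at the kink where q_1/3 = q_2/1, i.e. q_2 = (1/3)·q_1.
Budget: p_1·q_1 + p_2·(1/3)·q_1 = I, so (3·p_1 + p_2)·q_1 = 3·I.
Demand: q_1*(p_1,p_2,I) = 3·I/(3·p_1 + p_2), q_2* = I/(3·p_1 + p_2).
Here 3·29.52 + 12.5 = 101.06, giving q_1* = 3.77 and q_2* = 1.2567.
Utility at the optimum: U(3.77, 1.2567) = 3.77.

V = 3.77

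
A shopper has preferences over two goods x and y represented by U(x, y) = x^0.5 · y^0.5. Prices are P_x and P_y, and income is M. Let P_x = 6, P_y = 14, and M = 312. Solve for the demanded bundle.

MU_x/MU_y = (0.5·y)/(0.5·x); tangency sets this equal to P_x/P_y.
Rearranging, P_y·y = P_x·x. Substituting into the budget gives P_x·x·(1 + 1) = M.
Demand: x*(P_x,P_y,M) = 0.5·M/P_x and y* = 0.5·M/P_y.
At P_x=6, P_y=14, M=312: x* = 0.5·312/6 = 26, y* = 11.1429.

x* = 26, y* = 11.1429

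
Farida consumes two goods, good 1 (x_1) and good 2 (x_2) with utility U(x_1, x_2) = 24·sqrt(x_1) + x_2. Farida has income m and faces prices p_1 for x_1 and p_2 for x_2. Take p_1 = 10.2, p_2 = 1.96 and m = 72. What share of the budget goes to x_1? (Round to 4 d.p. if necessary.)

share on x_1 = 0.7533

Utility is quasi-linear in x_2; the FOC for x_1 is 12/√x_1 = p_1/p_2.
Thus x_1* = (12·p_2/p_1)² — independent of m — with the rest of income spent on x_2.
Plugging in: x_1* = (12·1.96/10.2)² = 5.3171, x_2* = 9.0641.
Expenditure on x_1: 10.2·5.3171 = 54.2344; share = 0.7533.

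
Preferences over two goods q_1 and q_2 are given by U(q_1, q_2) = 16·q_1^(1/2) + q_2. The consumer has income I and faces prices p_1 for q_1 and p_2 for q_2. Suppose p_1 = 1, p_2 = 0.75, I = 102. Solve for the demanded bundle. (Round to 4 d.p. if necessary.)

Thus q_1* = (8·p_2/p_1)² — independent of I — with the rest of income spent on q_2.
Plugging in: q_1* = (8·0.75/1)² = 36, q_2* = 88.

q_1* = 36, q_2* = 88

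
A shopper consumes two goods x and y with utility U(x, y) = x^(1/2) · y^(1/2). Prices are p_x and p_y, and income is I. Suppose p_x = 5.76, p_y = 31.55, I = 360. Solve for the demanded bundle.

The MRS is y/x. Set MRS = p_x/p_y.
Rearranging, p_y·y = p_x·x. Substituting into the budget gives p_x·x·(1 + 1) = I.
Demand: x*(p_x,p_y,I) = 0.5·I/p_x and y* = 0.5·I/p_y.
At p_x=5.76, p_y=31.55, I=360: x* = 0.5·360/5.76 = 31.25, y* = 5.7052.

x* = 31.25, y* = 5.7052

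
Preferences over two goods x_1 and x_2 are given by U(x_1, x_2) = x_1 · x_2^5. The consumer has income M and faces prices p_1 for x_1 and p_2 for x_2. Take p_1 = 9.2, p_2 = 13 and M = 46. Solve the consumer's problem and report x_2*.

x_2* = 2.9487

Tangency: MRS = (1/5)·x_2/x_1 = p_1/p_2.
So p_2·x_2 = 5·p_1·x_1; combined with the budget, a share 1/6 of income goes to x_1.
Demand: x_1*(p_1,p_2,M) = 1/6·M/p_1 and x_2* = 5/6·M/p_2.
At p_1=9.2, p_2=13, M=46: x_2* = 5/6·46/13 = 2.9487.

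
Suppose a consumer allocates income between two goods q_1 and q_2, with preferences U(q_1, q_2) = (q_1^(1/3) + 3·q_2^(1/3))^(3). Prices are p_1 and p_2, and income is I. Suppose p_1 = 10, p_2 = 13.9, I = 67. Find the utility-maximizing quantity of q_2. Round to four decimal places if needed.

With the ratio pinned down, the budget gives q_1* = I/(p_1 + p_2·(q_2/q_1)) and q_2* = (q_2/q_1)·q_1*.
Numerically q_2/q_1 = 3.170733, so q_1* = 67/(10 + 13.9·3.170733) = 1.2391 and q_2* = 3.170733·1.2391 = 3.9287.

q_2* = 3.9287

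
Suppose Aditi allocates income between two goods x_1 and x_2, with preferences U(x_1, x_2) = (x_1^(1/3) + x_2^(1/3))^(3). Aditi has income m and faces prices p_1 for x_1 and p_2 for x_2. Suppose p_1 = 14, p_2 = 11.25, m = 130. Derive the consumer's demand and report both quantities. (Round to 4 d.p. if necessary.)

MRS = MU_x_1/MU_x_2 = (x_2/x_1)^(2/3). Set equal to p_1/p_2.
Hence x_2/x_1 = (p_1/p_2)^(1/(2/3)), i.e. raised to the 1.5 power.
Substitute x_2 = (x_2/x_1)·x_1 into the budget: x_1* = m/(p_1 + p_2·(x_2/x_1)).
Numerically x_2/x_1 = 1.388236, so x_1* = 130/(14 + 11.25·1.388236) = 4.3893 and x_2* = 1.388236·4.3893 = 6.0933.

x_1* = 4.3893, x_2* = 6.0933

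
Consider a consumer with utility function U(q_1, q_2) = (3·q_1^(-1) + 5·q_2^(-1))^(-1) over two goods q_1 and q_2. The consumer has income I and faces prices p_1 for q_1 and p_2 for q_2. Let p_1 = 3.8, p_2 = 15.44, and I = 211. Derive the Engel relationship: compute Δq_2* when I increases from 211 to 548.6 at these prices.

MU_q_1 ∝ 3·q_1^(-2), MU_q_2 ∝ 5·q_2^(-2), so MRS = (3/5)·(q_2/q_1)^(2) = p_1/p_2.
Hence q_2/q_1 = ((5/3)·p_1/p_2)^(1/(2)), i.e. raised to the 0.5 power.
With the ratio pinned down, the budget gives q_1* = I/(p_1 + p_2·(q_2/q_1)) and q_2* = (q_2/q_1)·q_1*.
Numerically q_2/q_1 = 0.640461, so q_1* = 211/(3.8 + 15.44·0.640461) = 15.4142 and q_2* = 0.640461·15.4142 = 9.8722.
At I' = 548.6: q_2* = 25.6676. Change: 25.6676 − 9.8722 = 15.7955.

Δq_2* = 15.7955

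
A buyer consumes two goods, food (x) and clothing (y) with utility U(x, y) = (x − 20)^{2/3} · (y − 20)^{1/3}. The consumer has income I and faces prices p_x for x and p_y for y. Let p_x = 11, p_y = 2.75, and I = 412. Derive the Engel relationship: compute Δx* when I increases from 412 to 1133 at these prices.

Δx* = 43.697

MRS = 2·(y−20)/(x−20). Tangency with p_x/p_y gives y−20 = (1/2)·(p_x/p_y)·(x−20).
After buying the subsistence bundle (20, 20), a share 2/3 of the remaining income goes to x: x* = 20 + 2/3·(I − 20p_x − 20p_y)/p_x.
Discretionary income = 412 − 20·11 − 20·2.75 = 137; x* = 20 + 2/3·137/11 = 28.303.
At I' = 1133: x* = 72. Change: 72 − 28.303 = 43.697.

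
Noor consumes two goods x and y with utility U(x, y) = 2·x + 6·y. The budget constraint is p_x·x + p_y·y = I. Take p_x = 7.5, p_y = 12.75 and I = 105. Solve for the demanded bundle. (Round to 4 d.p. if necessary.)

x* = 0, y* = 8.2353

y gives more utility per dollar, so spend all income on y: y* = I/p_y, x* = 0.
Numerically: x* = 0, y* = 8.2353.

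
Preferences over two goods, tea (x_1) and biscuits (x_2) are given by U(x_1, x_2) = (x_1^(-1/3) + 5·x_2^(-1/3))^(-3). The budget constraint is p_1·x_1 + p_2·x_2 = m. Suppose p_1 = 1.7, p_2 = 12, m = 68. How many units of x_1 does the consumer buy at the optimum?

x_1* = 6.2014

MU_x_1 ∝ x_1^(-4/3), MU_x_2 ∝ 5·x_2^(-4/3), so MRS = (1/5)·(x_2/x_1)^(4/3) = p_1/p_2.
Hence x_2/x_1 = (5·p_1/p_2)^(1/(4/3)), i.e. raised to the 0.75 power.
With the ratio pinned down, the budget gives x_1* = m/(p_1 + p_2·(x_2/x_1)) and x_2* = (x_2/x_1)·x_1*.
Numerically x_2/x_1 = 0.772108, so x_1* = 68/(1.7 + 12·0.772108) = 6.2014.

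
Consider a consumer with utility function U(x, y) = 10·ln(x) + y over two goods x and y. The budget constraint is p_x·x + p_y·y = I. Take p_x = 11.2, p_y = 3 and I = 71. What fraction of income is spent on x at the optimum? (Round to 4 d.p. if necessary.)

MU_x = 10/x, MU_y = 1. Tangency: 10/x = p_x/p_y.
So x*(p_x,p_y) = 10·p_y/p_x, independent of income; and y* = (I − 10·p_y)/p_y.
At the given prices: x* = 10·3/11.2 = 2.6786, and y* = 13.6667.
Expenditure on x: 11.2·2.6786 = 30; share = 0.4225.

share on x = 0.4225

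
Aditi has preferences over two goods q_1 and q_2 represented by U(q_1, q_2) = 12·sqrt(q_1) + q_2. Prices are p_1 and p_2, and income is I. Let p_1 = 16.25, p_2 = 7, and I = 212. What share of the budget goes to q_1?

share on q_1 = 0.512

Set MRS = p_1/p_2: 6·q_1^(−1/2) = p_1/p_2.
Thus q_1* = (6·p_2/p_1)² — independent of I — with the rest of income spent on q_2.
Plugging in: q_1* = (6·7/16.25)² = 6.6802, q_2* = 14.778.
Expenditure on q_1: 16.25·6.6802 = 108.5538; share = 0.512.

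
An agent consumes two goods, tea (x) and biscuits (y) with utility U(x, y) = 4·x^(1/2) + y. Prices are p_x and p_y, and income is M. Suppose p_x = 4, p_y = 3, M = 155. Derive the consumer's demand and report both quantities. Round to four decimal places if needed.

x* = 2.25, y* = 48.6667

Set MRS = p_x/p_y: 2·x^(−1/2) = p_x/p_y.
Solve: √x = 2·p_y/p_x, so x*(p_x,p_y) = (2·p_y/p_x)², and y* = (M − p_x·x*)/p_y.
Plugging in: x* = (2·3/4)² = 2.25, y* = 48.6667.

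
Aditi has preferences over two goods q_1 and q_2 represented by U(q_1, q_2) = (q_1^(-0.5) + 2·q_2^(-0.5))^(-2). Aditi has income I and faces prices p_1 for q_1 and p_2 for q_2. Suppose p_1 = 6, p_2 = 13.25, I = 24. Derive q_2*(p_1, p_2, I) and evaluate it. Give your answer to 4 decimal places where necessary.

q_2* = 1.2208

MU_q_1 ∝ q_1^(-1.5), MU_q_2 ∝ 2·q_2^(-1.5), so MRS = (1/2)·(q_2/q_1)^(1.5) = p_1/p_2.
Hence q_2/q_1 = (2·p_1/p_2)^(1/(1.5)), i.e. raised to the 2/3 power.
Substitute q_2 = (q_2/q_1)·q_1 into the budget: q_1* = I/(p_1 + p_2·(q_2/q_1)).
Numerically q_2/q_1 = 0.936074, so q_1* = 24/(6 + 13.25·0.936074) = 1.3041 and q_2* = 0.936074·1.3041 = 1.2208.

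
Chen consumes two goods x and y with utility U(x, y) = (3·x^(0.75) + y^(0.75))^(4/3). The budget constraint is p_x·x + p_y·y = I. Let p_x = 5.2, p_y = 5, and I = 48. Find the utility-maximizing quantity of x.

MRS = MU_x/MU_y = 3·(y/x)^(0.25). Set equal to p_x/p_y.
Hence y/x = ((1/3)·p_x/p_y)^(1/(0.25)), i.e. raised to the 4 power.
Substitute y = (y/x)·x into the budget: x* = I/(p_x + p_y·(y/x)).
Numerically y/x = 0.014443, so x* = 48/(5.2 + 5·0.014443) = 9.1043.

x* = 9.1043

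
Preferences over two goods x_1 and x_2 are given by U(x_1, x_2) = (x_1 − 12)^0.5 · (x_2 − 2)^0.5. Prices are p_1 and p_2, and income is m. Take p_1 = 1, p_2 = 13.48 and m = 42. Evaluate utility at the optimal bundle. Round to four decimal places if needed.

This is Cobb-Douglas in (x_1−12, x_2−2): tangency gives 0.5·p_2·(x_2−2) = 0.5·p_1·(x_1−12).
After buying the subsistence bundle (12, 2), a share 0.5 of the remaining income goes to x_1: x_1* = 12 + 0.5·(m − 12p_1 − 2p_2)/p_1.
Discretionary income = 42 − 12·1 − 2·13.48 = 3.04; x_1* = 12 + 0.5·3.04/1 = 13.52; x_2* = 2 + 0.5·3.04/13.48 = 2.1128.
Utility at the optimum: U(13.52, 2.1128) = 0.414.

V = 0.414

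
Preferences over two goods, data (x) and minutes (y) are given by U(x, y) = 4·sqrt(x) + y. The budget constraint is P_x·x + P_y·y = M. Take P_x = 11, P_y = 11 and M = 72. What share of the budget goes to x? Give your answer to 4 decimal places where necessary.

MU_x = 2/√x, MU_y = 1. Tangency: 2/√x = P_x/P_y.
Solve: √x = 2·P_y/P_x, so x*(P_x,P_y) = (2·P_y/P_x)², and y* = (M − P_x·x*)/P_y.
Plugging in: x* = (2·11/11)² = 4, y* = 2.5455.
Expenditure on x: 11·4 = 44; share = 0.6111.

share on x = 0.6111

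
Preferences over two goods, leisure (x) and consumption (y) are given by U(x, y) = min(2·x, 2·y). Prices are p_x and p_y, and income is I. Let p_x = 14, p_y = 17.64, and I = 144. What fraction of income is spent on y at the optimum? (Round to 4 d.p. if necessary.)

Leontief preferences: the optimum is at the kink where x/2 = y/2, i.e. y = x.
Budget: p_x·x + p_y·x = I, so (2·p_x + 2·p_y)·x = 2·I.
Demand: x*(p_x,p_y,I) = 2·I/(2·p_x + 2·p_y), y* = 2·I/(2·p_x + 2·p_y).
Here 2·14 + 2·17.64 = 63.28, giving x* = 4.5512 and y* = 4.5512.
Expenditure on y: 17.64·4.5512 = 80.2832; share = 0.5575.

share on y = 0.5575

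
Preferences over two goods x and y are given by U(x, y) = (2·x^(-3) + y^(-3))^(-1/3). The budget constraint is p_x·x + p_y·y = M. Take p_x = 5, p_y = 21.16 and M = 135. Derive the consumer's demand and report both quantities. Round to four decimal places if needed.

x* = 7.7561, y* = 4.5472

From the CES first-order condition, 2·(y/x)^(4) = p_x/p_y.
Hence y/x = ((1/2)·p_x/p_y)^(1/(4)), i.e. raised to the 0.25 power.
With the ratio pinned down, the budget gives x* = M/(p_x + p_y·(y/x)) and y* = (y/x)·x*.
Numerically y/x = 0.586281, so x* = 135/(5 + 21.16·0.586281) = 7.7561 and y* = 0.586281·7.7561 = 4.5472.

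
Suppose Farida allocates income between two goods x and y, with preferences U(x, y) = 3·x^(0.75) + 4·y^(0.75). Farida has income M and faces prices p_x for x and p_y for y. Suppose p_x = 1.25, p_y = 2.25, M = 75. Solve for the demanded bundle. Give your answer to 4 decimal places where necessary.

x* = 38.9125, y* = 11.7153

MRS = MU_x/MU_y = (3/4)·(y/x)^(0.25). Set equal to p_x/p_y.
Hence y/x = ((4/3)·p_x/p_y)^(1/(0.25)), i.e. raised to the 4 power.
Substitute y = (y/x)·x into the budget: x* = M/(p_x + p_y·(y/x)).
Numerically y/x = 0.301068, so x* = 75/(1.25 + 2.25·0.301068) = 38.9125 and y* = 0.301068·38.9125 = 11.7153.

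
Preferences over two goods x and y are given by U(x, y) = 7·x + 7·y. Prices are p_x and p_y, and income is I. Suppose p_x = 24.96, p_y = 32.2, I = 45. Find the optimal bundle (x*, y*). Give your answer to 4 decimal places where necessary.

Perfect substitutes: compare marginal utility per dollar. 7/p_x vs 7/p_y → 0.2804 vs 0.2174.
x gives more utility per dollar, so spend all income on x: x* = I/p_x, y* = 0.
Numerically: x* = 1.8029, y* = 0.

x* = 1.8029, y* = 0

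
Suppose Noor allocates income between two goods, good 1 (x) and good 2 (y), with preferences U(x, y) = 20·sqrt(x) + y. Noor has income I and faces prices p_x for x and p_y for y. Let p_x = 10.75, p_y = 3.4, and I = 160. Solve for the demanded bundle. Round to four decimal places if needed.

x* = 10.0032, y* = 15.4309

Set MRS = p_x/p_y: 10·x^(−1/2) = p_x/p_y.
Thus x* = (10·p_y/p_x)² — independent of I — with the rest of income spent on y.
Plugging in: x* = (10·3.4/10.75)² = 10.0032, y* = 15.4309.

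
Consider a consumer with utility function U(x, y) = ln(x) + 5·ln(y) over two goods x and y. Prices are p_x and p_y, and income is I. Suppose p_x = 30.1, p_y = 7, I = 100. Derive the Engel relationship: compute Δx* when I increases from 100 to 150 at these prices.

Δx* = 0.2769

The MRS is (1/5)·y/x. Set MRS = p_x/p_y.
Rearranging, p_y·y = 5·p_x·x. Substituting into the budget gives p_x·x·(1 + 5) = I.
Demand: x*(p_x,p_y,I) = 1/6·I/p_x and y* = 5/6·I/p_y.
At p_x=30.1, p_y=7, I=100: x* = 1/6·100/30.1 = 0.5537.
At I' = 150: x* = 0.8306. Change: 0.8306 − 0.5537 = 0.2769.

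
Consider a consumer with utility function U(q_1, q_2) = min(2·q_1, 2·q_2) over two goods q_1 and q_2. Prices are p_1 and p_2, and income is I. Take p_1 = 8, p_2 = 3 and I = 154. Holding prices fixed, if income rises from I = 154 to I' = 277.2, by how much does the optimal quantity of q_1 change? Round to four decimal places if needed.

Leontief preferences: the optimum is at the kink where q_1/2 = q_2/2, i.e. q_2 = q_1.
Budget: p_1·q_1 + p_2·q_1 = I, so (2·p_1 + 2·p_2)·q_1 = 2·I.
Demand: q_1*(p_1,p_2,I) = 2·I/(2·p_1 + 2·p_2), q_2* = 2·I/(2·p_1 + 2·p_2).
Here 2·8 + 2·3 = 22, giving q_1* = 14.
At I' = 277.2: q_1* = 25.2. Change: 25.2 − 14 = 11.2.

Δq_1* = 11.2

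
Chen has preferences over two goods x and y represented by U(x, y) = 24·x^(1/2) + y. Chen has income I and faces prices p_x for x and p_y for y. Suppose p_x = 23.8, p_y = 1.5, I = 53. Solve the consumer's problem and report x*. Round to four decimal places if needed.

x* = 0.572

Utility is quasi-linear in y; the FOC for x is 12/√x = p_x/p_y.
Solve: √x = 12·p_y/p_x, so x*(p_x,p_y) = (12·p_y/p_x)², and y* = (I − p_x·x*)/p_y.
Plugging in: x* = (12·1.5/23.8)² = 0.572.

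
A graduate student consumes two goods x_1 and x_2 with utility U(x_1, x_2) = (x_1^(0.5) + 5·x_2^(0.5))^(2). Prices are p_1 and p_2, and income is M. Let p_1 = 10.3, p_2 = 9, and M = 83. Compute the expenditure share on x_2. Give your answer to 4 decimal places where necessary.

share on x_2 = 0.9662

From the CES first-order condition, (1/5)·(x_2/x_1)^(0.5) = p_1/p_2.
Solve for the ratio: x_2/x_1 = [5·p_1/p_2]^(2).
Substitute x_2 = (x_2/x_1)·x_1 into the budget: x_1* = M/(p_1 + p_2·(x_2/x_1)).
Numerically x_2/x_1 = 32.743827, so x_1* = 83/(10.3 + 9·32.743827) = 0.2721 and x_2* = 32.743827·0.2721 = 8.9108.
Expenditure on x_2: 9·8.9108 = 80.197; share = 0.9662.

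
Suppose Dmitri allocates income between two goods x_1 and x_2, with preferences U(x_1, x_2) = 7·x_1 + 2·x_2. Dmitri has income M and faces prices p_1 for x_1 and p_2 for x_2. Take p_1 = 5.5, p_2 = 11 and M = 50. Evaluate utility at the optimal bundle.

Perfect substitutes: compare marginal utility per dollar. 7/p_1 vs 2/p_2 → 1.2727 vs 0.1818.
x_1 gives more utility per dollar, so spend all income on x_1: x_1* = M/p_1, x_2* = 0.
Numerically: x_1* = 9.0909, x_2* = 0.
Utility at the optimum: U(9.0909, 0) = 63.6364.

V = 63.6364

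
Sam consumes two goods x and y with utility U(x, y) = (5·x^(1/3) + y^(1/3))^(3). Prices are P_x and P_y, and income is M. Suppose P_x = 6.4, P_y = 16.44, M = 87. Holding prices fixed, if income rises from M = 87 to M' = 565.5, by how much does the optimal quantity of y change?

Δy* = 1.5384

Numerically y/x = 0.021725, so x* = 87/(6.4 + 16.44·0.021725) = 12.8752 and y* = 0.021725·12.8752 = 0.2797.
At M' = 565.5: y* = 1.8182. Change: 1.8182 − 0.2797 = 1.5384.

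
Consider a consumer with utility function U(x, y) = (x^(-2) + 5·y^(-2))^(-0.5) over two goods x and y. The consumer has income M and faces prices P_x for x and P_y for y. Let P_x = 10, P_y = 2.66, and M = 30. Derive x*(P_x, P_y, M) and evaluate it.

x* = 1.7572

From the CES first-order condition, (1/5)·(y/x)^(3) = P_x/P_y.
Hence y/x = (5·P_x/P_y)^(1/(3)), i.e. raised to the 1/3 power.
Substitute y = (y/x)·x into the budget: x* = M/(P_x + P_y·(y/x)).
Numerically y/x = 2.658864, so x* = 30/(10 + 2.66·2.658864) = 1.7572.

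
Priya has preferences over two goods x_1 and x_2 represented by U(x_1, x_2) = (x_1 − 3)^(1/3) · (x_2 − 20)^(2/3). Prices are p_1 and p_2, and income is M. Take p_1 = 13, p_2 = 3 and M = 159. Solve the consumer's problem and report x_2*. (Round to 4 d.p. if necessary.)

x_2* = 33.3333

This is Cobb-Douglas in (x_1−3, x_2−20): tangency gives 1/3·p_2·(x_2−20) = 2/3·p_1·(x_1−3).
Substituting into the budget: x_1* = 3 + 1/3·(M − 3·p_1 − 20·p_2)/p_1, and x_2* = 20 + 2/3·(…)/p_2.
Discretionary income = 159 − 3·13 − 20·3 = 60; x_2* = 20 + 2/3·60/3 = 33.3333.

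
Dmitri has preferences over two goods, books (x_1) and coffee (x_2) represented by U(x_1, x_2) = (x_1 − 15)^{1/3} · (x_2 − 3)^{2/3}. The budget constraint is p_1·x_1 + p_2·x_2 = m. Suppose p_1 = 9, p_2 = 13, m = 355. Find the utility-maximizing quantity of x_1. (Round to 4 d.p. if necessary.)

x_1* = 21.7037

Let x_1' = x_1−15, x_2' = x_2−3. MRS = (1/2)·x_2'/x_1' = p_1/p_2.
After buying the subsistence bundle (15, 3), a share 1/3 of the remaining income goes to x_1: x_1* = 15 + 1/3·(m − 15p_1 − 3p_2)/p_1.
Discretionary income = 355 − 15·9 − 3·13 = 181; x_1* = 15 + 1/3·181/9 = 21.7037.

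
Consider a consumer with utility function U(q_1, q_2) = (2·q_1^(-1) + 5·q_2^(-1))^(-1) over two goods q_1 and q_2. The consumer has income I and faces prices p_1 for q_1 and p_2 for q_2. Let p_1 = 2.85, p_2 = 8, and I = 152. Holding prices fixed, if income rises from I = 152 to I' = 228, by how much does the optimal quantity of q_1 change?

Δq_1* = 7.3078

From the CES first-order condition, (2/5)·(q_2/q_1)^(2) = p_1/p_2.
Hence q_2/q_1 = ((5/2)·p_1/p_2)^(1/(2)), i.e. raised to the 0.5 power.
Substitute q_2 = (q_2/q_1)·q_1 into the budget: q_1* = I/(p_1 + p_2·(q_2/q_1)).
Numerically q_2/q_1 = 0.943729, so q_1* = 152/(2.85 + 8·0.943729) = 14.6156.
At I' = 228: q_1* = 21.9234. Change: 21.9234 − 14.6156 = 7.3078.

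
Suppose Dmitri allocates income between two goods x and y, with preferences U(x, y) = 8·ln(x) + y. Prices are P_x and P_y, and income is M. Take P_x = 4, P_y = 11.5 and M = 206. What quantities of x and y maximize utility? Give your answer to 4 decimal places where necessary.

x* = 23, y* = 9.913

MU_x = 8/x, MU_y = 1. Tangency: 8/x = P_x/P_y.
So x*(P_x,P_y) = 8·P_y/P_x, independent of income; and y* = (M − 8·P_y)/P_y.
At the given prices: x* = 8·11.5/4 = 23, and y* = 9.913.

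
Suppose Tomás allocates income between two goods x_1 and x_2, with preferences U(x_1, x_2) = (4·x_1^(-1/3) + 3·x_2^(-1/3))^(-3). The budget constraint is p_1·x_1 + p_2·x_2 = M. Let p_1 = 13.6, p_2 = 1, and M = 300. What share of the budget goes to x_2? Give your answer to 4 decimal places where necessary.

MU_x_1 ∝ 4·x_1^(-4/3), MU_x_2 ∝ 3·x_2^(-4/3), so MRS = (4/3)·(x_2/x_1)^(4/3) = p_1/p_2.
Hence x_2/x_1 = ((3/4)·p_1/p_2)^(1/(4/3)), i.e. raised to the 0.75 power.
With the ratio pinned down, the budget gives x_1* = M/(p_1 + p_2·(x_2/x_1)) and x_2* = (x_2/x_1)·x_1*.
Numerically x_2/x_1 = 5.707555, so x_1* = 300/(13.6 + 1·5.707555) = 15.538 and x_2* = 5.707555·15.538 = 88.6838.
Expenditure on x_2: 1·88.6838 = 88.6838; share = 0.2956.

share on x_2 = 0.2956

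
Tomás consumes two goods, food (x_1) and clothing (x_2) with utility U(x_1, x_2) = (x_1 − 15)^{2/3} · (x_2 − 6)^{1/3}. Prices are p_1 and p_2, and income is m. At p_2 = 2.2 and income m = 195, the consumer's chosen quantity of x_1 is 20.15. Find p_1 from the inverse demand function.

This is Cobb-Douglas in (x_1−15, x_2−6): tangency gives 2/3·p_2·(x_2−6) = 1/3·p_1·(x_1−15).
Substituting into the budget: x_1* = 15 + 2/3·(m − 15·p_1 − 6·p_2)/p_1, and x_2* = 6 + 1/3·(…)/p_2.
Set x_1* = 20.15 in the demand function and solve for p_1: p_1 = 8.

p_1 = 8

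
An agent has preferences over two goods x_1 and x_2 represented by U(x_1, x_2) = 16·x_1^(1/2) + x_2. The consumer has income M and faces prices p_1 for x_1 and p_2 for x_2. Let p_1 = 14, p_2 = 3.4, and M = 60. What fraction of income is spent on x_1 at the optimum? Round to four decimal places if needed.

share on x_1 = 0.8808

Thus x_1* = (8·p_2/p_1)² — independent of M — with the rest of income spent on x_2.
Plugging in: x_1* = (8·3.4/14)² = 3.7747, x_2* = 2.1042.
Expenditure on x_1: 14·3.7747 = 52.8457; share = 0.8808.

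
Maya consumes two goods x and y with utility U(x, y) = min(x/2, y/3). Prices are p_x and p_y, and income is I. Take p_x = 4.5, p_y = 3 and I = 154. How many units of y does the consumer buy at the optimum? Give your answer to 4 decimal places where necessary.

y* = 25.6667

Leontief preferences: the optimum is at the kink where x/2 = y/3, i.e. y = (3/2)·x.
Budget: p_x·x + p_y·(3/2)·x = I, so (2·p_x + 3·p_y)·x = 2·I.
Demand: x*(p_x,p_y,I) = 2·I/(2·p_x + 3·p_y), y* = 3·I/(2·p_x + 3·p_y).
Here 2·4.5 + 3·3 = 18, giving y* = 25.6667.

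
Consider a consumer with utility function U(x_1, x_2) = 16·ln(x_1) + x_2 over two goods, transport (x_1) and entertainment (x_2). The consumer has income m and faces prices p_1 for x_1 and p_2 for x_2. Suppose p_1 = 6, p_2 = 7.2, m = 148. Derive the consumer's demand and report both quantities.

x_1* = 19.2, x_2* = 4.5556

So x_1*(p_1,p_2) = 16·p_2/p_1, independent of income; and x_2* = (m − 16·p_2)/p_2.
At the given prices: x_1* = 16·7.2/6 = 19.2, and x_2* = 4.5556.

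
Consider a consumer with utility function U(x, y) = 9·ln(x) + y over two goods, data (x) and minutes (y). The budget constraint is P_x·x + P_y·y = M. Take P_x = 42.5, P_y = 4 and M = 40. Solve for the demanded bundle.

x* = 0.8471, y* = 1

MU_x = 9/x, MU_y = 1. Tangency: 9/x = P_x/P_y.
So x*(P_x,P_y) = 9·P_y/P_x, independent of income; and y* = (M − 9·P_y)/P_y.
At the given prices: x* = 9·4/42.5 = 0.8471, and y* = 1.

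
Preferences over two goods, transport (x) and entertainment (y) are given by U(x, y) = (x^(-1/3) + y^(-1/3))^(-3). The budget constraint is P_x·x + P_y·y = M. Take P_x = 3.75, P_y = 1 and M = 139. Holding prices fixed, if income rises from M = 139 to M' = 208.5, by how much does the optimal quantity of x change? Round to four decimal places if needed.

From the CES first-order condition, (y/x)^(4/3) = P_x/P_y.
Hence y/x = (P_x/P_y)^(1/(4/3)), i.e. raised to the 0.75 power.
With the ratio pinned down, the budget gives x* = M/(P_x + P_y·(y/x)) and y* = (y/x)·x*.
Numerically y/x = 2.694781, so x* = 139/(3.75 + 1·2.694781) = 21.5678.
At M' = 208.5: x* = 32.3518. Change: 32.3518 − 21.5678 = 10.7839.

Δx* = 10.7839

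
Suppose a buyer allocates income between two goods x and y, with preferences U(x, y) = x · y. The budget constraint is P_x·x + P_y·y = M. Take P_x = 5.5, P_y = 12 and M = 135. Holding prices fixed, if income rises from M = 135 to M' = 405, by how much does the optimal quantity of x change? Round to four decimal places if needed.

Δx* = 24.5455

MU_x/MU_y = (y)/(x); tangency sets this equal to P_x/P_y.
Rearranging, P_y·y = P_x·x. Substituting into the budget gives P_x·x·(1 + 1) = M.
Demand: x*(P_x,P_y,M) = 0.5·M/P_x and y* = 0.5·M/P_y.
At P_x=5.5, P_y=12, M=135: x* = 0.5·135/5.5 = 12.2727.
At M' = 405: x* = 36.8182. Change: 36.8182 − 12.2727 = 24.5455.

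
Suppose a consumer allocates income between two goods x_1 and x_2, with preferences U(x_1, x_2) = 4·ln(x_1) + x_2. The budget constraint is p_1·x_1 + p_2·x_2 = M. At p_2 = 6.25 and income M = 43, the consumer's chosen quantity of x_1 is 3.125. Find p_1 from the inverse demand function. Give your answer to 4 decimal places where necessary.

MU_x_1 = 4/x_1, MU_x_2 = 1. Tangency: 4/x_1 = p_1/p_2.
So x_1*(p_1,p_2) = 4·p_2/p_1, independent of income; and x_2* = (M − 4·p_2)/p_2.
Set x_1* = 3.125 in the demand function and solve for p_1: p_1 = 8.

p_1 = 8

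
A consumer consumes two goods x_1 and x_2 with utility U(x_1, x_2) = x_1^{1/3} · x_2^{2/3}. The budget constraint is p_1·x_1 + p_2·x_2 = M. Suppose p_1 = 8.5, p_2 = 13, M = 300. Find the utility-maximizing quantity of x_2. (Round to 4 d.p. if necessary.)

MU_x_1/MU_x_2 = (1/3·x_2)/(2/3·x_1); tangency sets this equal to p_1/p_2.
Rearranging, p_2·x_2 = 2·p_1·x_1. Substituting into the budget gives p_1·x_1·(1 + 2) = M.
Demand: x_1*(p_1,p_2,M) = 1/3·M/p_1 and x_2* = 2/3·M/p_2.
At p_1=8.5, p_2=13, M=300: x_2* = 2/3·300/13 = 15.3846.

x_2* = 15.3846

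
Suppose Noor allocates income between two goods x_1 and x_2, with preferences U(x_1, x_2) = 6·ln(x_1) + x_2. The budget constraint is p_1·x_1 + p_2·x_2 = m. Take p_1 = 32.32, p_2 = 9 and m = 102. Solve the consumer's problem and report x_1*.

MU_x_1 = 6/x_1, MU_x_2 = 1. Tangency: 6/x_1 = p_1/p_2.
So x_1*(p_1,p_2) = 6·p_2/p_1, independent of income; and x_2* = (m − 6·p_2)/p_2.
At the given prices: x_1* = 6·9/32.32 = 1.6708.

x_1* = 1.6708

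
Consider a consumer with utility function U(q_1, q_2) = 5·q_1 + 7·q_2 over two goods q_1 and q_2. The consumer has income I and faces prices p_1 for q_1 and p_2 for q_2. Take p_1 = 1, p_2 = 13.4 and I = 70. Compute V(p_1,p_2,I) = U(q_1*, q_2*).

Perfect substitutes: compare marginal utility per dollar. 5/p_1 vs 7/p_2 → 5 vs 0.5224.
q_1 gives more utility per dollar, so spend all income on q_1: q_1* = I/p_1, q_2* = 0.
Numerically: q_1* = 70, q_2* = 0.
Utility at the optimum: U(70, 0) = 350.

V = 350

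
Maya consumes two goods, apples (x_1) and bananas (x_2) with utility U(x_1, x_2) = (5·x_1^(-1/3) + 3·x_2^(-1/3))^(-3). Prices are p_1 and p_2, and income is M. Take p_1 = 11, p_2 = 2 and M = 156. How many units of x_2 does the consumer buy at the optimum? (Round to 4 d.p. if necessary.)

x_2* = 24.027

Substitute x_2 = (x_2/x_1)·x_1 into the budget: x_1* = M/(p_1 + p_2·(x_2/x_1)).
Numerically x_2/x_1 = 2.448417, so x_1* = 156/(11 + 2·2.448417) = 9.8133 and x_2* = 2.448417·9.8133 = 24.027.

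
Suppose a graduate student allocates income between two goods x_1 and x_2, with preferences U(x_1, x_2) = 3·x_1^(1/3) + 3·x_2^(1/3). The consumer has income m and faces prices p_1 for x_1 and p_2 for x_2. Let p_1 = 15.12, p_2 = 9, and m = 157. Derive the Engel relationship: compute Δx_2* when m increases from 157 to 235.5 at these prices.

Δx_2* = 4.9236

MU_x_1 ∝ 3·x_1^(-2/3), MU_x_2 ∝ 3·x_2^(-2/3), so MRS = (x_2/x_1)^(2/3) = p_1/p_2.
Solve for the ratio: x_2/x_1 = [p_1/p_2]^(1.5).
With the ratio pinned down, the budget gives x_1* = m/(p_1 + p_2·(x_2/x_1)) and x_2* = (x_2/x_1)·x_1*.
Numerically x_2/x_1 = 2.177529, so x_1* = 157/(15.12 + 9·2.177529) = 4.5222 and x_2* = 2.177529·4.5222 = 9.8472.
At m' = 235.5: x_2* = 14.7708. Change: 14.7708 − 9.8472 = 4.9236.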